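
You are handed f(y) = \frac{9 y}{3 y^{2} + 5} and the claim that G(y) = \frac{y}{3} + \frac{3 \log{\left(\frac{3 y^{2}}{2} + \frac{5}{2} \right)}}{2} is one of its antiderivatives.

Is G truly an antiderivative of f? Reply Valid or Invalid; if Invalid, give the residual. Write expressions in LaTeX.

d/dy[G] = \frac{3 y^{2} + 27 y + 5}{9 y^{2} + 15}
d/dy[G] - f(y) = \frac{1}{3} != 0.

Invalid: d/dy[G] - f = \frac{1}{3}, which is not 0.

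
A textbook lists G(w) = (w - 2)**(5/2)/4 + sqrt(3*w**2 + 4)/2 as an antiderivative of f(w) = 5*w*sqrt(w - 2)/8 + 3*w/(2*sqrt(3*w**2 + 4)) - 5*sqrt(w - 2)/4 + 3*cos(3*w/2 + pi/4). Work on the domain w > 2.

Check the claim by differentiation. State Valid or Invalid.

Invalid: d/dw[G] - f = -3*cos(3*w/2 + pi/4), which is not 0.

d/dw[G] = (5*w*sqrt(w - 2)*sqrt(3*w**2 + 4) + 12*w - 10*sqrt(w - 2)*sqrt(3*w**2 + 4))/(8*sqrt(3*w**2 + 4))
d/dw[G] - f(w) = -3*cos(3*w/2 + pi/4) != 0.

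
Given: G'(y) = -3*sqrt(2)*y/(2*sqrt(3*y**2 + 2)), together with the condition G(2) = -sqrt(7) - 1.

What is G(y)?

G'(y) matches the chain-rule pattern g'(h)*h' with inner function h(y) = 3*y**2/2 + 1; substituting u = h(y) collapses the integral.
A general antiderivative is -sqrt(3*y**2/2 + 1) + C.
The condition gives C = -sqrt(7) - 1 - (-sqrt(7)) = -1.
So G(y) = -sqrt(3*y**2/2 + 1) - 1.
Check: d/dy[-sqrt(3*y**2/2 + 1) - 1] = -3*sqrt(2)*y/(2*sqrt(3*y**2 + 2)) = G'(y).

G(y) = -sqrt(3*y**2/2 + 1) - 1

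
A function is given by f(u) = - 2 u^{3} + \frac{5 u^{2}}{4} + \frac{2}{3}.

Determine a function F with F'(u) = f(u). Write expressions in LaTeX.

The integrand splits into summands that can be handled one at a time.
Check: d/du[\frac{u \left(- 6 u^{3} + 5 u^{2} + 8\right)}{12}] = - 2 u^{3} + \frac{5 u^{2}}{4} + \frac{2}{3} = f(u).

An antiderivative is F(u) = \frac{u \left(- 6 u^{3} + 5 u^{2} + 8\right)}{12}.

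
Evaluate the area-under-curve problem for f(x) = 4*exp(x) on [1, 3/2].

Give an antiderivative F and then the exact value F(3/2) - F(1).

Antiderivative: F(x) = 4*exp(x); value = -4*exp(1) + 4*exp(3/2)

A first test for any F(x): its x-derivative must equal f(x) identically.
F(x) = 4*exp(x) is an antiderivative of f.
Check: d/dx[4*exp(x)] = 4*exp(x) = f(x).
F(3/2) = 4*exp(3/2); F(1) = 4*exp(1).
Integral = F(3/2) - F(1) = -4*exp(1) + 4*exp(3/2).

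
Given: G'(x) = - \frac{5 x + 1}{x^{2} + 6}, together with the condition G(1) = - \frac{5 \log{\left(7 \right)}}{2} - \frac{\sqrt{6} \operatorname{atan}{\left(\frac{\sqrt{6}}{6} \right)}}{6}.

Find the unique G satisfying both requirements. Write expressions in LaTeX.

G(x) = \frac{- 15 \log{\left(x^{2} + 6 \right)} - \sqrt{6} \operatorname{atan}{\left(\frac{\sqrt{6} x}{6} \right)}}{6}

Check a candidate G(x) by differentiating: d/dx[G] must match the given G'(x).
A general antiderivative is - \frac{5 \log{\left(x^{2} + 6 \right)}}{2} - \frac{\sqrt{6} \operatorname{atan}{\left(\frac{\sqrt{6} x}{6} \right)}}{6} + C.
The condition gives C = - \frac{5 \log{\left(7 \right)}}{2} - \frac{\sqrt{6} \operatorname{atan}{\left(\frac{\sqrt{6}}{6} \right)}}{6} - (- \frac{5 \log{\left(7 \right)}}{2} - \frac{\sqrt{6} \operatorname{atan}{\left(\frac{\sqrt{6}}{6} \right)}}{6}) = 0.
So G(x) = \frac{- 15 \log{\left(x^{2} + 6 \right)} - \sqrt{6} \operatorname{atan}{\left(\frac{\sqrt{6} x}{6} \right)}}{6}.
Check: d/dx[\frac{- 15 \log{\left(x^{2} + 6 \right)} - \sqrt{6} \operatorname{atan}{\left(\frac{\sqrt{6} x}{6} \right)}}{6}] = \frac{- 5 x - 1}{x^{2} + 6}, which equals G'(x).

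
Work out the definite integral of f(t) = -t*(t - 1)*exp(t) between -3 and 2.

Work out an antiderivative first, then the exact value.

Antiderivative: F(t) = -(t**2 - 3*t + 3)*exp(t); value = -exp(2) + 21*exp(-3)

f has the shape u'v + uv' for u = -t**2 + 3*t - 3 and v = exp(t) — it is the derivative of the product u*v.
F(t) = -(t**2 - 3*t + 3)*exp(t) is an antiderivative of f.
Check: d/dt[-(t**2 - 3*t + 3)*exp(t)] = -t**2*exp(t) + t*exp(t), which equals f(t).
F(2) = -exp(2); F(-3) = -21*exp(-3).
Integral = F(2) - F(-3) = -exp(2) + 21*exp(-3).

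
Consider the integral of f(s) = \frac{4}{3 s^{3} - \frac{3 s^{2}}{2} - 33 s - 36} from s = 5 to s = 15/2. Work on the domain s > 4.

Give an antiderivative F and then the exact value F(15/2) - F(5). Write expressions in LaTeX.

Antiderivative: F(s) = \frac{4 \log{\left(s - 4 \right)}}{99} - \frac{16 \log{\left(s + \frac{3}{2} \right)}}{33} + \frac{4 \log{\left(s + 2 \right)}}{9}; value = - \frac{16 \log{\left(9 \right)}}{33} - \frac{4 \log{\left(7 \right)}}{9} + \frac{4 \log{\left(\frac{7}{2} \right)}}{99} + \frac{16 \log{\left(\frac{13}{2} \right)}}{33} + \frac{4 \log{\left(\frac{19}{2} \right)}}{9}

Factor the denominator (3 \left(s - 4\right) \left(s + 2\right) \left(2 s + 3\right)) and decompose: f = - \frac{32}{33 \left(2 s + 3\right)} + \frac{4}{9 \left(s + 2\right)} + \frac{4}{99 \left(s - 4\right)}; each piece integrates to a log, atan, or power term.
F(s) = \frac{4 \log{\left(s - 4 \right)}}{99} - \frac{16 \log{\left(s + \frac{3}{2} \right)}}{33} + \frac{4 \log{\left(s + 2 \right)}}{9} is an antiderivative of f.
Check: d/ds[\frac{4 \log{\left(s - 4 \right)}}{99} - \frac{16 \log{\left(s + \frac{3}{2} \right)}}{33} + \frac{4 \log{\left(s + 2 \right)}}{9}] = \frac{8}{6 s^{3} - 3 s^{2} - 66 s - 72}, which equals f(s).
F(15/2) = - \frac{16 \log{\left(9 \right)}}{33} + \frac{4 \log{\left(\frac{7}{2} \right)}}{99} + \frac{4 \log{\left(\frac{19}{2} \right)}}{9}; F(5) = - \frac{16 \log{\left(\frac{13}{2} \right)}}{33} + \frac{4 \log{\left(7 \right)}}{9}.
Integral = F(15/2) - F(5) = - \frac{16 \log{\left(9 \right)}}{33} - \frac{4 \log{\left(7 \right)}}{9} + \frac{4 \log{\left(\frac{7}{2} \right)}}{99} + \frac{16 \log{\left(\frac{13}{2} \right)}}{33} + \frac{4 \log{\left(\frac{19}{2} \right)}}{9}.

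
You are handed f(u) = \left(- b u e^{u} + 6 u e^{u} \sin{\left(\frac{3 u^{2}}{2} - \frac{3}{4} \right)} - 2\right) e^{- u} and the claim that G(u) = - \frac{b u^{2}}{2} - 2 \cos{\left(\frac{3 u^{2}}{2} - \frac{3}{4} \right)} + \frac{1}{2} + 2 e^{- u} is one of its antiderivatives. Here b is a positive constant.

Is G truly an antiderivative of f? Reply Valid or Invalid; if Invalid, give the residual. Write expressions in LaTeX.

Valid - the claim checks out under differentiation.

d/du[G] = \left(- b u e^{u} + 6 u e^{u} \sin{\left(\frac{3 u^{2}}{2} - \frac{3}{4} \right)} - 2\right) e^{- u}
This equals f(u) exactly, so the claim holds.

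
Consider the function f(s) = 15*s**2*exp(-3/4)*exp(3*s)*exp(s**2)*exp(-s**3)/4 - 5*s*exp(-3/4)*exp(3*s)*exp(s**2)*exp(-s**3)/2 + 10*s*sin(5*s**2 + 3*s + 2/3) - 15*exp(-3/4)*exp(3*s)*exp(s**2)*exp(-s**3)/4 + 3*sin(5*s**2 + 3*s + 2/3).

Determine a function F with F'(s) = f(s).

The integrand splits into summands that can be handled one at a time.
Check: d/ds[(-5 - 4*exp(3/4)*exp(-3*s)*exp(-s**2)*exp(s**3)*cos(5*s**2 + 3*s + 2/3))*exp(-3/4)*exp(3*s)*exp(s**2)*exp(-s**3)/4] = (15*s**2*exp(3*s)*exp(s**2) - 10*s*exp(3*s)*exp(s**2) + 40*s*exp(3/4)*exp(s**3)*sin(5*s**2 + 3*s + 2/3) - 15*exp(3*s)*exp(s**2) + 12*exp(3/4)*exp(s**3)*sin(5*s**2 + 3*s + 2/3))*exp(-3/4)*exp(-s**3)/4, which equals f(s).

An antiderivative is F(s) = (-5 - 4*exp(3/4)*exp(-3*s)*exp(-s**2)*exp(s**3)*cos(5*s**2 + 3*s + 2/3))*exp(-3/4)*exp(3*s)*exp(s**2)*exp(-s**3)/4.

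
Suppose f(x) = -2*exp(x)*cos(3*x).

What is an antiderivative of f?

An antiderivative is F(x) = -3*exp(x)*sin(3*x)/5 - exp(x)*cos(3*x)/5.

Since d/dx undoes antidifferentiation here, F'(x) = f(x) is required of F(x).
Check: d/dx[-3*exp(x)*sin(3*x)/5 - exp(x)*cos(3*x)/5] = -2*exp(x)*cos(3*x) = f(x).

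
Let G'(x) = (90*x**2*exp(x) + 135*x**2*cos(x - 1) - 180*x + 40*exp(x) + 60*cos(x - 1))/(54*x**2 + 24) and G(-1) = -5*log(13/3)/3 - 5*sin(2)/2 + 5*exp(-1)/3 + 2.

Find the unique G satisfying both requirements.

Check a candidate G(x) by differentiating: d/dx[G] must match the given G'(x).
A general antiderivative is 5*exp(x)/3 - 5*log(3*x**2 + 4/3)/3 + 5*sin(x - 1)/2 + C.
The condition gives C = -5*log(13/3)/3 - 5*sin(2)/2 + 5*exp(-1)/3 + 2 - (-5*log(13/3)/3 - 5*sin(2)/2 + 5*exp(-1)/3) = 2.
So G(x) = (10*exp(x) - 10*log(3*x**2 + 4/3) + 15*sin(x - 1) + 12)/6.
Check: d/dx[(10*exp(x) - 10*log(3*x**2 + 4/3) + 15*sin(x - 1) + 12)/6] = (90*x**2*exp(x) + 135*x**2*cos(x - 1) - 180*x + 40*exp(x) + 60*cos(x - 1))/(54*x**2 + 24) = G'(x).

G(x) = (10*exp(x) - 10*log(3*x**2 + 4/3) + 15*sin(x - 1) + 12)/6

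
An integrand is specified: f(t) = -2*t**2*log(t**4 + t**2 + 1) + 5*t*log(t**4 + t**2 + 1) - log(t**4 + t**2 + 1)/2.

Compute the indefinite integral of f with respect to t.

Integrate term by term and add the pieces.
Check: d/dt[(16*t**3 - 90*t**2 + 3*t*(-4*t**2 + 15*t - 3)*log(t**4 + t**2 + 1) + 12*t + 15*log(t**2 - t + 1) + 30*log(t**2 + t + 1) + 36*sqrt(3)*atan(2*sqrt(3)*t/3 - sqrt(3)/3) - 54*sqrt(3)*atan(2*sqrt(3)*t/3 + sqrt(3)/3))/18] = -2*t**2*log(t**4 + t**2 + 1) + 5*t*log(t**4 + t**2 + 1) - log(t**4 + t**2 + 1)/2 = f(t).

F(t) = (16*t**3 - 90*t**2 + 3*t*(-4*t**2 + 15*t - 3)*log(t**4 + t**2 + 1) + 12*t + 15*log(t**2 - t + 1) + 30*log(t**2 + t + 1) + 36*sqrt(3)*atan(2*sqrt(3)*t/3 - sqrt(3)/3) - 54*sqrt(3)*atan(2*sqrt(3)*t/3 + sqrt(3)/3))/18 + C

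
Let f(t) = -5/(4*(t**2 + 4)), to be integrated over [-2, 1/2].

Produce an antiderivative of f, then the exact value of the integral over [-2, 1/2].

For F(t) to be correct the identity F'(t) - f(t) = 0 must hold.
F(t) = -5*atan(t/2)/8 is an antiderivative of f.
Check: d/dt[-5*atan(t/2)/8] = -5/(4*t**2 + 16), which equals f(t).
F(1/2) = -5*atan(1/4)/8; F(-2) = 5*pi/32.
Integral = F(1/2) - F(-2) = -5*pi/32 - 5*atan(1/4)/8.

Antiderivative: F(t) = -5*atan(t/2)/8; value = -5*pi/32 - 5*atan(1/4)/8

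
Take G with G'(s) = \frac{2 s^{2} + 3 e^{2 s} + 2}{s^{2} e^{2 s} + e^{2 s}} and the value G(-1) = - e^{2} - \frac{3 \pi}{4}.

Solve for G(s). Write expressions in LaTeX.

The proposed G(s) is checked by its d/ds: the result must match the given G'(s).
A general antiderivative is 3 \operatorname{atan}{\left(s \right)} - e^{- 2 s} + C.
The condition gives C = - e^{2} - \frac{3 \pi}{4} - (- e^{2} - \frac{3 \pi}{4}) = 0.
So G(s) = 3 \operatorname{atan}{\left(s \right)} - e^{- 2 s}.
Check: d/ds[3 \operatorname{atan}{\left(s \right)} - e^{- 2 s}] = \frac{2 s^{2} + 3 e^{2 s} + 2}{s^{2} e^{2 s} + e^{2 s}} = G'(s).

G(s) = 3 \operatorname{atan}{\left(s \right)} - e^{- 2 s}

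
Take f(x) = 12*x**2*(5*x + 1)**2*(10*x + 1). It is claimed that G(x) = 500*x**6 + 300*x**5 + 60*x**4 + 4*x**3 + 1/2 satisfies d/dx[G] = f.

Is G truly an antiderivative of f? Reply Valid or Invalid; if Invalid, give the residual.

d/dx[G] = 3000*x**5 + 1500*x**4 + 240*x**3 + 12*x**2
This equals f(x) exactly, so the claim holds.

Valid: G'(x) = f(x).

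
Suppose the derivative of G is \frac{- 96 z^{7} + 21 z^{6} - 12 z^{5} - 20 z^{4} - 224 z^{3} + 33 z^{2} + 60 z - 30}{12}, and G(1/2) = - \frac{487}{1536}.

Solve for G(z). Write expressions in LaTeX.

G'(z) has the shape u'v + uv' for u = - z^{5} - \frac{2 z^{3}}{3} - 5 z and v = z^{3} - \frac{z^{2}}{4} - \frac{z}{2} + \frac{1}{2} — it is the derivative of the product u*v.
A general antiderivative is \left(- z^{5} - \frac{2 z^{3}}{3} - 5 z\right) \left(z^{3} - \frac{z^{2}}{4} - \frac{z}{2} + \frac{1}{2}\right) + C.
The condition gives C = - \frac{487}{1536} - (- \frac{1255}{1536}) = \frac{1}{2}.
So G(z) = \frac{z \left(- 3 z^{4} - 2 z^{2} - 15\right) \left(4 z^{3} - z^{2} - 2 z + 2\right) + 6}{12}.
Check: d/dz[\frac{z \left(- 3 z^{4} - 2 z^{2} - 15\right) \left(4 z^{3} - z^{2} - 2 z + 2\right) + 6}{12}] = - 8 z^{7} + \frac{7 z^{6}}{4} - z^{5} - \frac{5 z^{4}}{3} - \frac{56 z^{3}}{3} + \frac{11 z^{2}}{4} + 5 z - \frac{5}{2}, which equals G'(z).

G(z) = \frac{z \left(- 3 z^{4} - 2 z^{2} - 15\right) \left(4 z^{3} - z^{2} - 2 z + 2\right) + 6}{12}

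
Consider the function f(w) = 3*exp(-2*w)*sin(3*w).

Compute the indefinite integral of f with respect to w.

F(w) = (-6*sin(3*w) - 9*cos(3*w))*exp(-2*w)/13 + C

Whatever form F(w) takes, F'(w) = f(w) is non-negotiable.
Check: d/dw[(-6*sin(3*w) - 9*cos(3*w))*exp(-2*w)/13] = 3*exp(-2*w)*sin(3*w) = f(w).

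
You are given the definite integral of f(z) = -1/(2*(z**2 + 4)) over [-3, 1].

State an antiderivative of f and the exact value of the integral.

Antiderivative: F(z) = -atan(z/2)/4; value = -atan(3/2)/4 - atan(1/2)/4

A first test for any F(z): its z-derivative must equal f(z) identically.
F(z) = -atan(z/2)/4 is an antiderivative of f.
Check: d/dz[-atan(z/2)/4] = -1/(2*z**2 + 8), which equals f(z).
F(1) = -atan(1/2)/4; F(-3) = atan(3/2)/4.
Integral = F(1) - F(-3) = -atan(3/2)/4 - atan(1/2)/4.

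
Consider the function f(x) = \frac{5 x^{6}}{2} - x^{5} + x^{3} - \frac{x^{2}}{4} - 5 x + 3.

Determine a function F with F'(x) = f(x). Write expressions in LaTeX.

An antiderivative is F(x) = \frac{5 x^{7}}{14} - \frac{x^{6}}{6} + \frac{x^{4}}{4} - \frac{x^{3}}{12} - \frac{5 x^{2}}{2} + 3 x.

The integrand splits into summands that can be handled one at a time.
Check: d/dx[\frac{5 x^{7}}{14} - \frac{x^{6}}{6} + \frac{x^{4}}{4} - \frac{x^{3}}{12} - \frac{5 x^{2}}{2} + 3 x] = \frac{5 x^{6}}{2} - x^{5} + x^{3} - \frac{x^{2}}{4} - 5 x + 3 = f(x).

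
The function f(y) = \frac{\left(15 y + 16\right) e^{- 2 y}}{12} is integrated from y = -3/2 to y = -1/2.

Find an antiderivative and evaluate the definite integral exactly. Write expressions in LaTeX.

Antiderivative: F(y) = \frac{\left(- 30 y - 47\right) e^{- 2 y}}{48}; value = - \frac{2 e}{3} + \frac{e^{3}}{24}

Recognize the product-rule pattern: f = u'v + uv' with u = - \frac{5 y}{8} - \frac{47}{48}, v = e^{- 2 y}, so integration by parts undoes it.
F(y) = \frac{\left(- 30 y - 47\right) e^{- 2 y}}{48} is an antiderivative of f.
Check: d/dy[\frac{\left(- 30 y - 47\right) e^{- 2 y}}{48}] = \frac{\left(15 y + 16\right) e^{- 2 y}}{12} = f(y).
F(-1/2) = - \frac{2 e}{3}; F(-3/2) = - \frac{e^{3}}{24}.
Integral = F(-1/2) - F(-3/2) = - \frac{2 e}{3} + \frac{e^{3}}{24}.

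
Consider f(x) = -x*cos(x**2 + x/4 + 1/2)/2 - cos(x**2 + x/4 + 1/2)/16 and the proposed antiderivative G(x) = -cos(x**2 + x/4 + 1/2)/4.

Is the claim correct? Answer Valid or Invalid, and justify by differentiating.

Invalid: d/dx[G] - f = x*sin(x**2 + x/4 + 1/2)/2 + x*cos(x**2 + x/4 + 1/2)/2 + sin(x**2 + x/4 + 1/2)/16 + cos(x**2 + x/4 + 1/2)/16, which is not 0.

d/dx[G] = x*sin(x**2 + x/4 + 1/2)/2 + sin(x**2 + x/4 + 1/2)/16
d/dx[G] - f(x) = x*sin(x**2 + x/4 + 1/2)/2 + x*cos(x**2 + x/4 + 1/2)/2 + sin(x**2 + x/4 + 1/2)/16 + cos(x**2 + x/4 + 1/2)/16 != 0.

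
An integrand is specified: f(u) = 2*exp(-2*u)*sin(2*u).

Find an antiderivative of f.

Any candidate F(u) must reproduce f(u) exactly when differentiated.
Check: d/du[-(sin(2*u) + cos(2*u))*exp(-2*u)/2] = 2*exp(-2*u)*sin(2*u) = f(u).

An antiderivative is F(u) = -(sin(2*u) + cos(2*u))*exp(-2*u)/2.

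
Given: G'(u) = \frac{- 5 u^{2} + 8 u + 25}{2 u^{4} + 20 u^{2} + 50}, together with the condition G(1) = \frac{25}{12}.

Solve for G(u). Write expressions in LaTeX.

G(u) = \frac{\frac{5 u}{2} - 2}{u^{2} + 5} + 2

G'(u) has the shape v'r + vr' for v = \frac{1}{u^{2} + 5} and r = \frac{5 u}{2} - 2 — it is the derivative of the product v*r.
A general antiderivative is \frac{\frac{5 u}{2} - 2}{u^{2} + 5} + C.
The condition gives C = \frac{25}{12} - (\frac{1}{12}) = 2.
So G(u) = \frac{\frac{5 u}{2} - 2}{u^{2} + 5} + 2.
Check: d/du[\frac{\frac{5 u}{2} - 2}{u^{2} + 5} + 2] = \frac{- 5 u^{2} + 8 u + 25}{2 u^{4} + 20 u^{2} + 50} = G'(u).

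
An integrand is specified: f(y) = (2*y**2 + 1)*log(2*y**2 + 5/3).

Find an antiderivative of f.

An antiderivative is F(y) = (18*y**3*log(2*y**2 + 5/3) - 12*y**3 + 27*y*log(2*y**2 + 5/3) - 24*y + 4*sqrt(30)*atan(sqrt(30)*y/5))/27.

Any candidate F(y) must reproduce f(y) exactly when differentiated.
Check: d/dy[(18*y**3*log(2*y**2 + 5/3) - 12*y**3 + 27*y*log(2*y**2 + 5/3) - 24*y + 4*sqrt(30)*atan(sqrt(30)*y/5))/27] = 2*y**2*log(2*y**2 + 5/3) + log(2*y**2 + 5/3), which equals f(y).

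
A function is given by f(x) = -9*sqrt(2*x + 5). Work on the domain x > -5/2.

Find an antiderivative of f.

An antiderivative is F(x) = -6*x*sqrt(2*x + 5) - 15*sqrt(2*x + 5).

An antiderivative F(x) passes only if d/dx[F] lands on f(x) exactly.
Check: d/dx[-6*x*sqrt(2*x + 5) - 15*sqrt(2*x + 5)] = (-18*x - 45)/sqrt(2*x + 5), which equals f(x).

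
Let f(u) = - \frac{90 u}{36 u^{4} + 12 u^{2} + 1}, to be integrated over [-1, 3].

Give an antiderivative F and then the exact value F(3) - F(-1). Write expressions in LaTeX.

Antiderivative: F(u) = \frac{5}{2 \left(2 u^{2} + \frac{1}{3}\right)}; value = - \frac{72}{77}

f matches the chain-rule pattern g'(h)*h' with inner function h(u) = 2 u^{2} + \frac{1}{3}; substituting w = h(u) collapses the integral.
F(u) = \frac{5}{2 \left(2 u^{2} + \frac{1}{3}\right)} is an antiderivative of f.
Check: d/du[\frac{5}{2 \left(2 u^{2} + \frac{1}{3}\right)}] = - \frac{90 u}{36 u^{4} + 12 u^{2} + 1} = f(u).
F(3) = \frac{3}{22}; F(-1) = \frac{15}{14}.
Integral = F(3) - F(-1) = - \frac{72}{77}.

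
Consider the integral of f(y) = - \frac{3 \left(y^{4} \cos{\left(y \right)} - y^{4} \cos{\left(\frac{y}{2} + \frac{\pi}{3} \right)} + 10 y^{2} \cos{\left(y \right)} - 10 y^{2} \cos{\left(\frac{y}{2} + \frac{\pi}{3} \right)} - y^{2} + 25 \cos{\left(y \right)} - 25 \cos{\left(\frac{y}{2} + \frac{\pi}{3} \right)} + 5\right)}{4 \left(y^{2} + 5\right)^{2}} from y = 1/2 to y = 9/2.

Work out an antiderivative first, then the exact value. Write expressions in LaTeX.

Antiderivative: F(y) = - \frac{3 y}{4 y^{2} + 20} - \frac{3 \sin{\left(y \right)}}{4} + \frac{3 \sin{\left(\frac{y}{2} + \frac{\pi}{3} \right)}}{2}; value = - \frac{3 \sin{\left(\frac{1}{4} + \frac{\pi}{3} \right)}}{2} + \frac{3 \sin{\left(\frac{\pi}{3} + \frac{9}{4} \right)}}{2} - \frac{44}{707} + \frac{3 \sin{\left(\frac{1}{2} \right)}}{4} - \frac{3 \sin{\left(\frac{9}{2} \right)}}{4}

For F(y) to be correct the identity F'(y) - f(y) = 0 must hold.
F(y) = - \frac{3 y}{4 y^{2} + 20} - \frac{3 \sin{\left(y \right)}}{4} + \frac{3 \sin{\left(\frac{y}{2} + \frac{\pi}{3} \right)}}{2} is an antiderivative of f.
Check: d/dy[- \frac{3 y}{4 y^{2} + 20} - \frac{3 \sin{\left(y \right)}}{4} + \frac{3 \sin{\left(\frac{y}{2} + \frac{\pi}{3} \right)}}{2}] = \frac{- 3 y^{4} \cos{\left(y \right)} + 3 y^{4} \cos{\left(\frac{y}{2} + \frac{\pi}{3} \right)} - 30 y^{2} \cos{\left(y \right)} + 30 y^{2} \cos{\left(\frac{y}{2} + \frac{\pi}{3} \right)} + 3 y^{2} - 75 \cos{\left(y \right)} + 75 \cos{\left(\frac{y}{2} + \frac{\pi}{3} \right)} - 15}{4 y^{4} + 40 y^{2} + 100}, which equals f(y).
F(9/2) = \frac{3 \sin{\left(\frac{\pi}{3} + \frac{9}{4} \right)}}{2} - \frac{27}{202} - \frac{3 \sin{\left(\frac{9}{2} \right)}}{4}; F(1/2) = - \frac{3 \sin{\left(\frac{1}{2} \right)}}{4} - \frac{1}{14} + \frac{3 \sin{\left(\frac{1}{4} + \frac{\pi}{3} \right)}}{2}.
Integral = F(9/2) - F(1/2) = - \frac{3 \sin{\left(\frac{1}{4} + \frac{\pi}{3} \right)}}{2} + \frac{3 \sin{\left(\frac{\pi}{3} + \frac{9}{4} \right)}}{2} - \frac{44}{707} + \frac{3 \sin{\left(\frac{1}{2} \right)}}{4} - \frac{3 \sin{\left(\frac{9}{2} \right)}}{4}.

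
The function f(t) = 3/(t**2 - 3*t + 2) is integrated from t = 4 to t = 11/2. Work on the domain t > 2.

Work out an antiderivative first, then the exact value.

Antiderivative: F(t) = 3*log(t - 2) - 3*log(t - 1); value = -3*log(9/2) - 3*log(2) + 3*log(3) + 3*log(7/2)

Factor the denominator ((t - 2)*(t - 1)) and decompose: f = -3/(t - 1) + 3/(t - 2); each piece integrates to a log, atan, or power term.
F(t) = 3*log(t - 2) - 3*log(t - 1) is an antiderivative of f.
Check: d/dt[3*log(t - 2) - 3*log(t - 1)] = 3/(t**2 - 3*t + 2) = f(t).
F(11/2) = -3*log(9/2) + 3*log(7/2); F(4) = -3*log(3) + 3*log(2).
Integral = F(11/2) - F(4) = -3*log(9/2) - 3*log(2) + 3*log(3) + 3*log(7/2).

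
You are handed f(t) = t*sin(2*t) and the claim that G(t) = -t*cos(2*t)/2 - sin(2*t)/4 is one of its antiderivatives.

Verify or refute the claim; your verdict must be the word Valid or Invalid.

Invalid: d/dt[G] - f = -cos(2*t), which is not 0.

d/dt[G] = t*sin(2*t) - cos(2*t)
d/dt[G] - f(t) = -cos(2*t) != 0.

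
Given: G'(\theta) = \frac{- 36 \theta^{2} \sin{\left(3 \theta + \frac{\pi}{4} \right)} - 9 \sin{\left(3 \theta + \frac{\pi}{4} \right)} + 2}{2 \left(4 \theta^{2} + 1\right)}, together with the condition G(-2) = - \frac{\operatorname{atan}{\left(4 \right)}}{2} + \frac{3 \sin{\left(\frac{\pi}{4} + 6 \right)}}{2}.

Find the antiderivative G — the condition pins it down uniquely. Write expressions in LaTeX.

A first test for any G(\theta): its \theta-derivative must equal the given G'(\theta).
A general antiderivative is \frac{3 \cos{\left(3 \theta + \frac{\pi}{4} \right)}}{2} + \frac{\operatorname{atan}{\left(2 \theta \right)}}{2} + C.
The condition gives C = - \frac{\operatorname{atan}{\left(4 \right)}}{2} + \frac{3 \sin{\left(\frac{\pi}{4} + 6 \right)}}{2} - (- \frac{\operatorname{atan}{\left(4 \right)}}{2} + \frac{3 \sin{\left(\frac{\pi}{4} + 6 \right)}}{2}) = 0.
So G(\theta) = \frac{3 \cos{\left(3 \theta + \frac{\pi}{4} \right)}}{2} + \frac{\operatorname{atan}{\left(2 \theta \right)}}{2}.
Check: d/d\theta[\frac{3 \cos{\left(3 \theta + \frac{\pi}{4} \right)}}{2} + \frac{\operatorname{atan}{\left(2 \theta \right)}}{2}] = \frac{- 36 \theta^{2} \sin{\left(3 \theta + \frac{\pi}{4} \right)} - 9 \sin{\left(3 \theta + \frac{\pi}{4} \right)} + 2}{8 \theta^{2} + 2}, which equals G'(\theta).

G(\theta) = \frac{3 \cos{\left(3 \theta + \frac{\pi}{4} \right)}}{2} + \frac{\operatorname{atan}{\left(2 \theta \right)}}{2}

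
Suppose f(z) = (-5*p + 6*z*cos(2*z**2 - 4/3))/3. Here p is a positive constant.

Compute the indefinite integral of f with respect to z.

F(z) = -5*p*z/3 + sin(2*z**2 - 4/3)/2 + C

A candidate is checked by its d/dz: the result must match f(z).
Check: d/dz[-5*p*z/3 + sin(2*z**2 - 4/3)/2] = -5*p/3 + 2*z*cos(2*z**2 - 4/3), which equals f(z).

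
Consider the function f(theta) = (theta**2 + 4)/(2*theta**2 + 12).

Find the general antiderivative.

Differentiate the proposed F(theta) back; it has to land on f(theta) exactly.
Check: d/dtheta[theta/2 - sqrt(6)*atan(sqrt(6)*theta/6)/6] = (theta**2 + 4)/(2*theta**2 + 12) = f(theta).

F(theta) = theta/2 - sqrt(6)*atan(sqrt(6)*theta/6)/6 + C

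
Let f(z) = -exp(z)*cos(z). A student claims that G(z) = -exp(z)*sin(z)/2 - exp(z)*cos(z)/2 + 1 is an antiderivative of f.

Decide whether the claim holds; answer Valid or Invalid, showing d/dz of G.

d/dz[G] = -exp(z)*cos(z)
This equals f(z) exactly, so the claim holds.

Valid: G'(z) = f(z).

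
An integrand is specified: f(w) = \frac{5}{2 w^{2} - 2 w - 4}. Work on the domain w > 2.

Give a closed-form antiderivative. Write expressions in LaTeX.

An antiderivative is F(w) = \frac{5 \log{\left(w - 2 \right)}}{6} - \frac{5 \log{\left(w + 1 \right)}}{6}.

The denominator factors as 2 \left(w - 2\right) \left(w + 1\right); partial fractions split f into directly integrable pieces: - \frac{5}{6 \left(w + 1\right)} + \frac{5}{6 \left(w - 2\right)}.
Check: d/dw[\frac{5 \log{\left(w - 2 \right)}}{6} - \frac{5 \log{\left(w + 1 \right)}}{6}] = \frac{5}{2 w^{2} - 2 w - 4} = f(w).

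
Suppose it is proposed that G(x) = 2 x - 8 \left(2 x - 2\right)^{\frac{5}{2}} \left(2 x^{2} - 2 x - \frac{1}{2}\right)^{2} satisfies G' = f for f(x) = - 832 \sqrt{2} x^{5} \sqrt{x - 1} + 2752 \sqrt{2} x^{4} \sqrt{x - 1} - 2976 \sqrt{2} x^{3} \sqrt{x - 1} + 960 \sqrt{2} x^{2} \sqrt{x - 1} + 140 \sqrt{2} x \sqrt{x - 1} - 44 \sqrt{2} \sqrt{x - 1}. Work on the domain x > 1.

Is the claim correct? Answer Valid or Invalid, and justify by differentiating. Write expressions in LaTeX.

Invalid: d/dx[G] - f = 2, which is not 0.

d/dx[G] = - 832 \sqrt{2} x^{5} \sqrt{x - 1} + 2752 \sqrt{2} x^{4} \sqrt{x - 1} - 2976 \sqrt{2} x^{3} \sqrt{x - 1} + 960 \sqrt{2} x^{2} \sqrt{x - 1} + 140 \sqrt{2} x \sqrt{x - 1} - 44 \sqrt{2} \sqrt{x - 1} + 2
d/dx[G] - f(x) = 2 != 0.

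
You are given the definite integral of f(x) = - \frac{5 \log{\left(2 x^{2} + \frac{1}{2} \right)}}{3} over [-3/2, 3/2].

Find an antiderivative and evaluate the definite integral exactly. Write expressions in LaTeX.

Any candidate F(x) must reproduce f(x) exactly when differentiated.
F(x) = - \frac{5 x \log{\left(2 x^{2} + \frac{1}{2} \right)}}{3} + \frac{10 x}{3} - \frac{5 \operatorname{atan}{\left(2 x \right)}}{3} is an antiderivative of f.
Check: d/dx[- \frac{5 x \log{\left(2 x^{2} + \frac{1}{2} \right)}}{3} + \frac{10 x}{3} - \frac{5 \operatorname{atan}{\left(2 x \right)}}{3}] = - \frac{5 \log{\left(2 x^{2} + \frac{1}{2} \right)}}{3} = f(x).
F(3/2) = - \frac{5 \log{\left(5 \right)}}{2} - \frac{5 \operatorname{atan}{\left(3 \right)}}{3} + 5; F(-3/2) = -5 + \frac{5 \operatorname{atan}{\left(3 \right)}}{3} + \frac{5 \log{\left(5 \right)}}{2}.
Integral = F(3/2) - F(-3/2) = - 5 \log{\left(5 \right)} - \frac{10 \operatorname{atan}{\left(3 \right)}}{3} + 10.

Antiderivative: F(x) = - \frac{5 x \log{\left(2 x^{2} + \frac{1}{2} \right)}}{3} + \frac{10 x}{3} - \frac{5 \operatorname{atan}{\left(2 x \right)}}{3}; value = - 5 \log{\left(5 \right)} - \frac{10 \operatorname{atan}{\left(3 \right)}}{3} + 10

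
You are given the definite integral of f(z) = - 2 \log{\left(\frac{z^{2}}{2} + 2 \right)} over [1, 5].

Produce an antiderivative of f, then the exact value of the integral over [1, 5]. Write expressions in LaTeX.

Recover f(z) by differentiating a candidate F(z); any mismatch rules it out.
F(z) = - 2 \left(z \log{\left(\frac{z^{2}}{2} + 2 \right)} - 2 z + 4 \operatorname{atan}{\left(\frac{z}{2} \right)}\right) is an antiderivative of f.
Check: d/dz[- 2 \left(z \log{\left(\frac{z^{2}}{2} + 2 \right)} - 2 z + 4 \operatorname{atan}{\left(\frac{z}{2} \right)}\right)] = - 2 \log{\left(\frac{z^{2}}{2} + 2 \right)} = f(z).
F(5) = - 10 \log{\left(\frac{29}{2} \right)} - 8 \operatorname{atan}{\left(\frac{5}{2} \right)} + 20; F(1) = - 8 \operatorname{atan}{\left(\frac{1}{2} \right)} - 2 \log{\left(\frac{5}{2} \right)} + 4.
Integral = F(5) - F(1) = - 10 \log{\left(\frac{29}{2} \right)} - 8 \operatorname{atan}{\left(\frac{5}{2} \right)} + 2 \log{\left(\frac{5}{2} \right)} + 8 \operatorname{atan}{\left(\frac{1}{2} \right)} + 16.

Antiderivative: F(z) = - 2 \left(z \log{\left(\frac{z^{2}}{2} + 2 \right)} - 2 z + 4 \operatorname{atan}{\left(\frac{z}{2} \right)}\right); value = - 10 \log{\left(\frac{29}{2} \right)} - 8 \operatorname{atan}{\left(\frac{5}{2} \right)} + 2 \log{\left(\frac{5}{2} \right)} + 8 \operatorname{atan}{\left(\frac{1}{2} \right)} + 16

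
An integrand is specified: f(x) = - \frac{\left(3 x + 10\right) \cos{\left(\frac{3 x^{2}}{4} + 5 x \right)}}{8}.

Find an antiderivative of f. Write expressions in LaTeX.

An antiderivative is F(x) = - \frac{\sin{\left(\frac{3 x^{2}}{4} + 5 x \right)}}{4}.

f matches the chain-rule pattern g'(h)*h' with inner function h(x) = \frac{3 x^{2}}{4} + 5 x; substituting u = h(x) collapses the integral.
Check: d/dx[- \frac{\sin{\left(\frac{3 x^{2}}{4} + 5 x \right)}}{4}] = - \frac{3 x \cos{\left(\frac{3 x^{2}}{4} + 5 x \right)}}{8} - \frac{5 \cos{\left(\frac{3 x^{2}}{4} + 5 x \right)}}{4}, which equals f(x).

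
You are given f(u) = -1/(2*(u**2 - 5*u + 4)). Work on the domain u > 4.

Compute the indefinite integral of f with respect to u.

The denominator factors as 2*(u - 4)*(u - 1); partial fractions split f into directly integrable pieces: 1/(6*(u - 1)) - 1/(6*(u - 4)).
Check: d/du[-log(u - 4)/6 + log(u - 1)/6] = -1/(2*u**2 - 10*u + 8), which equals f(u).

F(u) = -log(u - 4)/6 + log(u - 1)/6 + C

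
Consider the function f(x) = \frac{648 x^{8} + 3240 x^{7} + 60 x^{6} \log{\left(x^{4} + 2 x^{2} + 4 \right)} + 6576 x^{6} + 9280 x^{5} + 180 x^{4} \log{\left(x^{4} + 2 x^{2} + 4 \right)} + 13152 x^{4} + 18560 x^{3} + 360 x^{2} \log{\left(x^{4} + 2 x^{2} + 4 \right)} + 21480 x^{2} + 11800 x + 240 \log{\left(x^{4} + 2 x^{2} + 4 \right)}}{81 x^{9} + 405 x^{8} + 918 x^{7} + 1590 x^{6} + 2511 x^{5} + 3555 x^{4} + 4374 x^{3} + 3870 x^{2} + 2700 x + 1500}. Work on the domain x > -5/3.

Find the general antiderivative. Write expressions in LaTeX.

Recover f(x) by differentiating a candidate F(x); any mismatch rules it out.
Check: d/dx[\frac{2 \left(54 x^{2} \log{\left(x^{2} + 1 \right)} + 180 x \log{\left(x^{2} + 1 \right)} + 150 \log{\left(x^{2} + 1 \right)} - 5 \log{\left(x^{4} + 2 x^{2} + 4 \right)}\right)}{3 \left(3 x + 5\right)^{2}}] = \frac{648 x^{8} + 3240 x^{7} + 60 x^{6} \log{\left(x^{4} + 2 x^{2} + 4 \right)} + 6576 x^{6} + 9280 x^{5} + 180 x^{4} \log{\left(x^{4} + 2 x^{2} + 4 \right)} + 13152 x^{4} + 18560 x^{3} + 360 x^{2} \log{\left(x^{4} + 2 x^{2} + 4 \right)} + 21480 x^{2} + 11800 x + 240 \log{\left(x^{4} + 2 x^{2} + 4 \right)}}{81 x^{9} + 405 x^{8} + 918 x^{7} + 1590 x^{6} + 2511 x^{5} + 3555 x^{4} + 4374 x^{3} + 3870 x^{2} + 2700 x + 1500} = f(x).

F(x) = \frac{2 \left(54 x^{2} \log{\left(x^{2} + 1 \right)} + 180 x \log{\left(x^{2} + 1 \right)} + 150 \log{\left(x^{2} + 1 \right)} - 5 \log{\left(x^{4} + 2 x^{2} + 4 \right)}\right)}{3 \left(3 x + 5\right)^{2}} + C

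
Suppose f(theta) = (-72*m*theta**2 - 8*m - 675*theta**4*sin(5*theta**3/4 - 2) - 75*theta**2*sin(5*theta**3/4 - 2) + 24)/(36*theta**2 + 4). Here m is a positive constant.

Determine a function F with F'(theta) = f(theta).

An antiderivative is F(theta) = -2*m*theta + 5*cos(5*theta**3/4 - 2) + 2*atan(3*theta).

A first test for any F(theta): its theta-derivative must equal f(theta) identically.
Check: d/dtheta[-2*m*theta + 5*cos(5*theta**3/4 - 2) + 2*atan(3*theta)] = (-72*m*theta**2 - 8*m - 675*theta**4*sin(5*theta**3/4 - 2) - 75*theta**2*sin(5*theta**3/4 - 2) + 24)/(36*theta**2 + 4) = f(theta).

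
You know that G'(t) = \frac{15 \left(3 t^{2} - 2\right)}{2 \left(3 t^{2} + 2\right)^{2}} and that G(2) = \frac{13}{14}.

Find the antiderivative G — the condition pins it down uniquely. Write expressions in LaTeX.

G'(t) has the shape u'v + uv' for u = - 5 t and v = \frac{1}{2 t^{2} + \frac{4}{3}} — it is the derivative of the product u*v.
A general antiderivative is - \frac{5 t}{2 t^{2} + \frac{4}{3}} + C.
The condition gives C = \frac{13}{14} - (- \frac{15}{14}) = 2.
So G(t) = - \frac{5 t}{2 t^{2} + \frac{4}{3}} + 2.
Check: d/dt[- \frac{5 t}{2 t^{2} + \frac{4}{3}} + 2] = \frac{45 t^{2} - 30}{18 t^{4} + 24 t^{2} + 8}, which equals G'(t).

G(t) = - \frac{5 t}{2 t^{2} + \frac{4}{3}} + 2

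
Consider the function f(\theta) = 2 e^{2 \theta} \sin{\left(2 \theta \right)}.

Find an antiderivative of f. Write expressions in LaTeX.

An antiderivative is F(\theta) = - \frac{\left(- \sin{\left(2 \theta \right)} + \cos{\left(2 \theta \right)}\right) e^{2 \theta}}{2}.

A first test for any F(\theta): its \theta-derivative must equal f(\theta) identically.
Check: d/d\theta[- \frac{\left(- \sin{\left(2 \theta \right)} + \cos{\left(2 \theta \right)}\right) e^{2 \theta}}{2}] = 2 e^{2 \theta} \sin{\left(2 \theta \right)} = f(\theta).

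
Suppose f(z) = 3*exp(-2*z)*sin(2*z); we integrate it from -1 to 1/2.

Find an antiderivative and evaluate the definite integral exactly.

A candidate is checked by its d/dz: the result must match f(z).
F(z) = (-3*sin(2*z) - 3*cos(2*z))*exp(-2*z)/4 is an antiderivative of f.
Check: d/dz[(-3*sin(2*z) - 3*cos(2*z))*exp(-2*z)/4] = 3*exp(-2*z)*sin(2*z) = f(z).
F(1/2) = -3*exp(-1)*sin(1)/4 - 3*exp(-1)*cos(1)/4; F(-1) = -3*exp(2)*cos(2)/4 + 3*exp(2)*sin(2)/4.
Integral = F(1/2) - F(-1) = -3*exp(2)*sin(2)/4 + 3*exp(2)*cos(2)/4 - 3*exp(-1)*sin(1)/4 - 3*exp(-1)*cos(1)/4.

Antiderivative: F(z) = (-3*sin(2*z) - 3*cos(2*z))*exp(-2*z)/4; value = -3*exp(2)*sin(2)/4 + 3*exp(2)*cos(2)/4 - 3*exp(-1)*sin(1)/4 - 3*exp(-1)*cos(1)/4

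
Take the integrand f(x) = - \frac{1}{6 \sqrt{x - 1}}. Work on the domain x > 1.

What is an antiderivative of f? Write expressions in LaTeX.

An antiderivative is F(x) = - \frac{\sqrt{x - 1}}{3}.

Since d/dx undoes antidifferentiation here, F'(x) = f(x) is required of F(x).
Check: d/dx[- \frac{\sqrt{x - 1}}{3}] = - \frac{1}{6 \sqrt{x - 1}} = f(x).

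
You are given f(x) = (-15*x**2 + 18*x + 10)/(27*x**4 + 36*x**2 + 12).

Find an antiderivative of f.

An antiderivative is F(x) = (5*x/3 - 1)/(3*x**2 + 2).

Recognize the product-rule pattern: f = u'v + uv' with u = 1/(3*x**2 + 2), v = 5*x/3 - 1, so integration by parts undoes it.
Check: d/dx[(5*x/3 - 1)/(3*x**2 + 2)] = (-15*x**2 + 18*x + 10)/(27*x**4 + 36*x**2 + 12) = f(x).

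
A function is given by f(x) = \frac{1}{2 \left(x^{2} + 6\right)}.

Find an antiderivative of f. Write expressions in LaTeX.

For F(x) to be correct the identity F'(x) - f(x) = 0 must hold.
Check: d/dx[\frac{\sqrt{6} \operatorname{atan}{\left(\frac{\sqrt{6} x}{6} \right)}}{12}] = \frac{1}{2 x^{2} + 12}, which equals f(x).

An antiderivative is F(x) = \frac{\sqrt{6} \operatorname{atan}{\left(\frac{\sqrt{6} x}{6} \right)}}{12}.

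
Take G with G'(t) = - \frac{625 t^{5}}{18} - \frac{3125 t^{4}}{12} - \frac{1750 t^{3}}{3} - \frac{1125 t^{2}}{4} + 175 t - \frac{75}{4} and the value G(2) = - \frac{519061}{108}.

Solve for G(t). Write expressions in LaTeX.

G'(t) matches the chain-rule pattern g'(h)*h' with inner function h(t) = - \frac{5 t^{2}}{3} - 5 t + 1; substituting u = h(t) collapses the integral.
A general antiderivative is \frac{5 \left(- \frac{5 t^{2}}{3} - 5 t + 1\right)^{3}}{4} + C.
The condition gives C = - \frac{519061}{108} - (- \frac{519115}{108}) = \frac{1}{2}.
So G(t) = - \frac{625 t^{6}}{108} - \frac{625 t^{5}}{12} - \frac{875 t^{4}}{6} - \frac{375 t^{3}}{4} + \frac{175 t^{2}}{2} - \frac{75 t}{4} + \frac{7}{4}.
Check: d/dt[- \frac{625 t^{6}}{108} - \frac{625 t^{5}}{12} - \frac{875 t^{4}}{6} - \frac{375 t^{3}}{4} + \frac{175 t^{2}}{2} - \frac{75 t}{4} + \frac{7}{4}] = - \frac{625 t^{5}}{18} - \frac{3125 t^{4}}{12} - \frac{1750 t^{3}}{3} - \frac{1125 t^{2}}{4} + 175 t - \frac{75}{4} = G'(t).

G(t) = - \frac{625 t^{6}}{108} - \frac{625 t^{5}}{12} - \frac{875 t^{4}}{6} - \frac{375 t^{3}}{4} + \frac{175 t^{2}}{2} - \frac{75 t}{4} + \frac{7}{4}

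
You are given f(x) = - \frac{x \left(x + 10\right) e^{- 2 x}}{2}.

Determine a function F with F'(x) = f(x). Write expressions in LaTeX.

An antiderivative is F(x) = \frac{\left(2 x^{2} + 22 x + 11\right) e^{- 2 x}}{8}.

f has the shape u'v + uv' for u = \frac{x^{2}}{4} + \frac{11 x}{4} + \frac{11}{8} and v = e^{- 2 x} — it is the derivative of the product u*v.
Check: d/dx[\frac{\left(2 x^{2} + 22 x + 11\right) e^{- 2 x}}{8}] = \frac{\left(- x^{2} - 10 x\right) e^{- 2 x}}{2}, which equals f(x).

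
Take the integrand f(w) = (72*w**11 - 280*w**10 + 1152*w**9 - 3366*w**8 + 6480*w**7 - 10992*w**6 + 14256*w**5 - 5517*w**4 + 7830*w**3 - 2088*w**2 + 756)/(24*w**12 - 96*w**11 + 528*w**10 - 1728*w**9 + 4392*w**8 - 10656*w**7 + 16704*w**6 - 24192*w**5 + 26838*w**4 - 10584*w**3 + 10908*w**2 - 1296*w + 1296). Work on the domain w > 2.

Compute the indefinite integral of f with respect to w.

Whatever form F(w) takes, F'(w) = f(w) is non-negotiable.
Check: d/dw[(18*w**5*log(w**2 + 6) - 36*w**4*log(w**2 + 6) - 4*w**4 + 108*w**3*log(w**2 + 6) - 216*w**2*log(w**2 + 6) - 15*w**2 + 27*w*log(w**2 + 6) - 18*w - 54*log(w**2 + 6) - 6)/(12*w**5 - 24*w**4 + 72*w**3 - 144*w**2 + 18*w - 36)] = (72*w**11 - 280*w**10 + 1152*w**9 - 3366*w**8 + 6480*w**7 - 10992*w**6 + 14256*w**5 - 5517*w**4 + 7830*w**3 - 2088*w**2 + 756)/(24*w**12 - 96*w**11 + 528*w**10 - 1728*w**9 + 4392*w**8 - 10656*w**7 + 16704*w**6 - 24192*w**5 + 26838*w**4 - 10584*w**3 + 10908*w**2 - 1296*w + 1296) = f(w).

F(w) = (18*w**5*log(w**2 + 6) - 36*w**4*log(w**2 + 6) - 4*w**4 + 108*w**3*log(w**2 + 6) - 216*w**2*log(w**2 + 6) - 15*w**2 + 27*w*log(w**2 + 6) - 18*w - 54*log(w**2 + 6) - 6)/(12*w**5 - 24*w**4 + 72*w**3 - 144*w**2 + 18*w - 36) + C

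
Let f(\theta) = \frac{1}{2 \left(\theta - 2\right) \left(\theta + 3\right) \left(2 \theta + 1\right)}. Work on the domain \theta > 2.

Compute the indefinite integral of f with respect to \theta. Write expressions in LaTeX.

F(\theta) = - \frac{\log{\left(2 \theta + 1 \right)}}{25} + \frac{\log{\left(\theta^{2} + \theta - 6 \right)}}{50} + C

Factor the denominator (2 \left(\theta - 2\right) \left(\theta + 3\right) \left(2 \theta + 1\right)) and decompose: f = - \frac{2}{25 \left(2 \theta + 1\right)} + \frac{1}{50 \left(\theta + 3\right)} + \frac{1}{50 \left(\theta - 2\right)}; each piece integrates to a log, atan, or power term.
Check: d/d\theta[- \frac{\log{\left(2 \theta + 1 \right)}}{25} + \frac{\log{\left(\theta^{2} + \theta - 6 \right)}}{50}] = \frac{1}{4 \theta^{3} + 6 \theta^{2} - 22 \theta - 12}, which equals f(\theta).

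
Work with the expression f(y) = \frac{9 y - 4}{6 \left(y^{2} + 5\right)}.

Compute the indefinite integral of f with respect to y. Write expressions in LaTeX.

An antiderivative F(y) passes only if d/dy[F] lands on f(y) exactly.
Check: d/dy[\frac{3 \log{\left(y^{2} + 5 \right)}}{4} - \frac{2 \sqrt{5} \operatorname{atan}{\left(\frac{\sqrt{5} y}{5} \right)}}{15}] = \frac{9 y - 4}{6 y^{2} + 30}, which equals f(y).

F(y) = \frac{3 \log{\left(y^{2} + 5 \right)}}{4} - \frac{2 \sqrt{5} \operatorname{atan}{\left(\frac{\sqrt{5} y}{5} \right)}}{15} + C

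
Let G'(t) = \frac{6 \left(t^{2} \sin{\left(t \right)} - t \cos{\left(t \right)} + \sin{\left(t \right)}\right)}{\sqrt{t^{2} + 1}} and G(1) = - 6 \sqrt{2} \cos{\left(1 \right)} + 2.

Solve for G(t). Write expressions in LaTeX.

G(t) = - 2 \left(3 \sqrt{t^{2} + 1} \cos{\left(t \right)} - 1\right)

G'(t) has the shape u'v + uv' for u = - 6 \sqrt{t^{2} + 1} and v = \cos{\left(t \right)} — it is the derivative of the product u*v.
A general antiderivative is - 6 \sqrt{t^{2} + 1} \cos{\left(t \right)} + C.
The condition gives C = - 6 \sqrt{2} \cos{\left(1 \right)} + 2 - (- 6 \sqrt{2} \cos{\left(1 \right)}) = 2.
So G(t) = - 2 \left(3 \sqrt{t^{2} + 1} \cos{\left(t \right)} - 1\right).
Check: d/dt[- 2 \left(3 \sqrt{t^{2} + 1} \cos{\left(t \right)} - 1\right)] = \frac{6 t^{2} \sin{\left(t \right)} - 6 t \cos{\left(t \right)} + 6 \sin{\left(t \right)}}{\sqrt{t^{2} + 1}}, which equals G'(t).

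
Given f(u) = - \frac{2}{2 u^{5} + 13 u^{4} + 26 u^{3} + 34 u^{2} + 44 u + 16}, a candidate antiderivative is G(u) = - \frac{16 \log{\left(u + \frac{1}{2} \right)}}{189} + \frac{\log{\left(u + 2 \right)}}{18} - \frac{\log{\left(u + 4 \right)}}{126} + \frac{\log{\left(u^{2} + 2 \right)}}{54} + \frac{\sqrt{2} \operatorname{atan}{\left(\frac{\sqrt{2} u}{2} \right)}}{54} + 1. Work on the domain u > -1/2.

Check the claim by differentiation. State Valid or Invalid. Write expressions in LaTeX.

Valid - the claim checks out under differentiation.

d/du[G] = - \frac{2}{2 u^{5} + 13 u^{4} + 26 u^{3} + 34 u^{2} + 44 u + 16}
This equals f(u) exactly, so the claim holds.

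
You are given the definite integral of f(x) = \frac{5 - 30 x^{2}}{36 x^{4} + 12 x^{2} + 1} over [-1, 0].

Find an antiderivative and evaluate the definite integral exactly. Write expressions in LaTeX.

Recognize the product-rule pattern: f = u'v + uv' with u = \frac{5 x}{2}, v = \frac{1}{3 x^{2} + \frac{1}{2}}, so integration by parts undoes it.
F(x) = \frac{5 x}{6 x^{2} + 1} is an antiderivative of f.
Check: d/dx[\frac{5 x}{6 x^{2} + 1}] = \frac{5 - 30 x^{2}}{36 x^{4} + 12 x^{2} + 1} = f(x).
F(0) = 0; F(-1) = - \frac{5}{7}.
Integral = F(0) - F(-1) = \frac{5}{7}.

Antiderivative: F(x) = \frac{5 x}{6 x^{2} + 1}; value = \frac{5}{7}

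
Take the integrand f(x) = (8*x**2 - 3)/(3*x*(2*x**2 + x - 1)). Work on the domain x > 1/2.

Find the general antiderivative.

Factor the denominator (3*x*(x + 1)*(2*x - 1)) and decompose: f = -4/(9*(2*x - 1)) + 5/(9*(x + 1)) + 1/x; each piece integrates to a log, atan, or power term.
Check: d/dx[log(x) - 2*log(x - 1/2)/9 + 5*log(x + 1)/9] = (8*x**2 - 3)/(6*x**3 + 3*x**2 - 3*x), which equals f(x).

F(x) = log(x) - 2*log(x - 1/2)/9 + 5*log(x + 1)/9 + C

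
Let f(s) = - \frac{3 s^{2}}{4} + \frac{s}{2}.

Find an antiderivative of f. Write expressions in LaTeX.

An antiderivative is F(s) = - \frac{s^{3}}{4} + \frac{s^{2}}{4}.

The integrand splits into summands that can be handled one at a time.
Check: d/ds[- \frac{s^{3}}{4} + \frac{s^{2}}{4}] = - \frac{3 s^{2}}{4} + \frac{s}{2} = f(s).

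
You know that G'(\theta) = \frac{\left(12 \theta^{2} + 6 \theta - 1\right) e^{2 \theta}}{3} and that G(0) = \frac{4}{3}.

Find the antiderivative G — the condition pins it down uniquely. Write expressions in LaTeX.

G(\theta) = \frac{6 \theta^{2} e^{2 \theta} - 3 \theta e^{2 \theta} + e^{2 \theta} + 3}{3}

Recognize the product-rule pattern: G'(\theta) = u'v + uv' with u = 2 \theta^{2} - \theta + \frac{1}{3}, v = e^{2 \theta}, so integration by parts undoes it.
A general antiderivative is \frac{\left(6 \theta^{2} - 3 \theta + 1\right) e^{2 \theta}}{3} + C.
The condition gives C = \frac{4}{3} - (\frac{1}{3}) = 1.
So G(\theta) = \frac{6 \theta^{2} e^{2 \theta} - 3 \theta e^{2 \theta} + e^{2 \theta} + 3}{3}.
Check: d/d\theta[\frac{6 \theta^{2} e^{2 \theta} - 3 \theta e^{2 \theta} + e^{2 \theta} + 3}{3}] = 4 \theta^{2} e^{2 \theta} + 2 \theta e^{2 \theta} - \frac{e^{2 \theta}}{3}, which equals G'(\theta).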